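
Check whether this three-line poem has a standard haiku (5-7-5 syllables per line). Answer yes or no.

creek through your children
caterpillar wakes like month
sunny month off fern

Yes

Line 1: creek (1), through (1), your (1), children (2) → 5 ✓
Line 2: caterpillar (4), wakes (1), like (1), month (1) → 7 ✓
Line 3: sunny (2), month (1), off (1), fern (1) → 5 ✓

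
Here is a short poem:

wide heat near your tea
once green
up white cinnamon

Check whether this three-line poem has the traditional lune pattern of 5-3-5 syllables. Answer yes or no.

No

Line 1: wide (1), heat (1), near (1), your (1), tea (1) → 5 ✓
Line 2: once (1), green (1) → 2 (expected 3)
Line 3: up (1), white (1), cinnamon (3) → 5 ✓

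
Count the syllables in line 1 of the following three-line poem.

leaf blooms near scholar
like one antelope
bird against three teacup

5

Line 1: leaf(1) + blooms(1) + near(1) + scholar(2) = 5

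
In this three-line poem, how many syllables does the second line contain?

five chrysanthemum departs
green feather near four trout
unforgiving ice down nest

The second line: green(1) + feather(2) + near(1) + four(1) + trout(1) = 6

6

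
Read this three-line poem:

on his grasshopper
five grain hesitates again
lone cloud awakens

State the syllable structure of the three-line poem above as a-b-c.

Line 1: "on his grasshopper": 1+1+3 = 5
Line 2: "five grain hesitates again": 1+1+3+2 = 7
Line 3: "lone cloud awakens": 1+1+3 = 5

5-7-5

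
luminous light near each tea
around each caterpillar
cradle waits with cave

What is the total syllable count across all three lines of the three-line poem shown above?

19

Line 1: "luminous light near each tea": 3+1+1+1+1 = 7
Line 2: "around each caterpillar": 2+1+4 = 7
Line 3: "cradle waits with cave": 2+1+1+1 = 5
Total: 7 + 7 + 5 = 19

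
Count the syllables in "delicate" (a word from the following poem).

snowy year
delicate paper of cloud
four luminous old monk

3

"delicate" has 3 syllables.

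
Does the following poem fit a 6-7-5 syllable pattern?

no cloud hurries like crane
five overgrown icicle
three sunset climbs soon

Yes

Line 1: "no cloud hurries like crane": 1+1+2+1+1 = 6 ✓
Line 2: "five overgrown icicle": 1+3+3 = 7 ✓
Line 3: "three sunset climbs soon": 1+2+1+1 = 5 ✓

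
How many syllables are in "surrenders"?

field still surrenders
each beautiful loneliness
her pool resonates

3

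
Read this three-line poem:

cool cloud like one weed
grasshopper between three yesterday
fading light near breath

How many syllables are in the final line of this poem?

The final line: fading (2), light (1), near (1), breath (1) → 5

5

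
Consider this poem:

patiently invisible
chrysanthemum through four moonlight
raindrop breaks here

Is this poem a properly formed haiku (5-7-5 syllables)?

Line 1: "patiently invisible": 3+4 = 7 (expected 5)
Line 2: "chrysanthemum through four moonlight": 4+1+1+2 = 8 (expected 7)
Line 3: "raindrop breaks here": 2+1+1 = 4 (expected 5)

No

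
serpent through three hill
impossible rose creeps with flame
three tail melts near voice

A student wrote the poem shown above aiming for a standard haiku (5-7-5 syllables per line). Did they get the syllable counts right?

No

Line 1: serpent(2) + through(1) + three(1) + hill(1) = 5 ✓
Line 2: impossible(4) + rose(1) + creeps(1) + with(1) + flame(1) = 8 (expected 7)
Line 3: three(1) + tail(1) + melts(1) + near(1) + voice(1) = 5 ✓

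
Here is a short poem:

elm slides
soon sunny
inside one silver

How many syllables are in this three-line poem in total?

Line 1: elm (1), slides (1) → 2
Line 2: soon (1), sunny (2) → 3
Line 3: inside (2), one (1), silver (2) → 5
Total: 2 + 3 + 5 = 10

10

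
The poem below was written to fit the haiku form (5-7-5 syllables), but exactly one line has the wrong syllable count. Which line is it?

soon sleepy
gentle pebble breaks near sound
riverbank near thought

Line 1: soon(1) + sleepy(2) = 3 (expected 5)
Line 2: gentle(2) + pebble(2) + breaks(1) + near(1) + sound(1) = 7 ✓
Line 3: riverbank(3) + near(1) + thought(1) = 5 ✓

The first line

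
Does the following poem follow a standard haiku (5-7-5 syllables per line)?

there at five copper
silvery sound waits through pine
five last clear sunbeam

Yes

Line 1: there (1), at (1), five (1), copper (2) → 5 ✓
Line 2: silvery (3), sound (1), waits (1), through (1), pine (1) → 7 ✓
Line 3: five (1), last (1), clear (1), sunbeam (2) → 5 ✓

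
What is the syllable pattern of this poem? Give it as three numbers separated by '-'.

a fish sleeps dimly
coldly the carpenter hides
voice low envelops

5-7-5

Line 1: a(1) + fish(1) + sleeps(1) + dimly(2) = 5
Line 2: coldly(2) + the(1) + carpenter(3) + hides(1) = 7
Line 3: voice(1) + low(1) + envelops(3) = 5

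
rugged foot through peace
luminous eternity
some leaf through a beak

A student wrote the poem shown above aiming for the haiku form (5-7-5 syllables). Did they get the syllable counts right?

Yes

Line 1: "rugged foot through peace": 2+1+1+1 = 5 ✓
Line 2: "luminous eternity": 3+4 = 7 ✓
Line 3: "some leaf through a beak": 1+1+1+1+1 = 5 ✓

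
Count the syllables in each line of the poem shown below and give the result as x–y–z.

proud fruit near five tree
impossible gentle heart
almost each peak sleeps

5–7–5

Line 1: proud(1) + fruit(1) + near(1) + five(1) + tree(1) = 5
Line 2: impossible(4) + gentle(2) + heart(1) = 7
Line 3: almost(2) + each(1) + peak(1) + sleeps(1) = 5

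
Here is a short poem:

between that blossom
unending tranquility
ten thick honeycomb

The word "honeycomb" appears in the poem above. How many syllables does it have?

"honeycomb" has 3 syllables.

3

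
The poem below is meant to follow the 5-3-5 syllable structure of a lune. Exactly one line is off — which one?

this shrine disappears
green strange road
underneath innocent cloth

The third line

Line 1: this(1) + shrine(1) + disappears(3) = 5 ✓
Line 2: green(1) + strange(1) + road(1) = 3 ✓
Line 3: underneath(3) + innocent(3) + cloth(1) = 7 (expected 5)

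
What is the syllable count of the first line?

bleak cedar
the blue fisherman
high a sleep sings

3

The first line: "bleak cedar": 1+2 = 3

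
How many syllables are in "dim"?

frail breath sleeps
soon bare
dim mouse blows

"dim" has 1 syllable.

1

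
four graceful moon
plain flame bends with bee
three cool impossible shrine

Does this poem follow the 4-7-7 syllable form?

Line 1: four (1), graceful (2), moon (1) → 4 ✓
Line 2: plain (1), flame (1), bends (1), with (1), bee (1) → 5 (expected 7)
Line 3: three (1), cool (1), impossible (4), shrine (1) → 7 ✓

No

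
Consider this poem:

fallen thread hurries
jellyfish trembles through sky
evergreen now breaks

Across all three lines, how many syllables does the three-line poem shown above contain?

Line 1: fallen (2), thread (1), hurries (2) → 5
Line 2: jellyfish (3), trembles (2), through (1), sky (1) → 7
Line 3: evergreen (3), now (1), breaks (1) → 5
Total: 5 + 7 + 5 = 17

17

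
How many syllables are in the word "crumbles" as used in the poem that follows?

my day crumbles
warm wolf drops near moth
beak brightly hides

2

"crumbles" has 2 syllables.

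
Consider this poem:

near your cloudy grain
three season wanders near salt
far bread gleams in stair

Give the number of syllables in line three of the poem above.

5

Line three: far (1), bread (1), gleams (1), in (1), stair (1) → 5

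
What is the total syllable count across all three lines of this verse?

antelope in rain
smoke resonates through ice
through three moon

14

Line 1: "antelope in rain": 3+1+1 = 5
Line 2: "smoke resonates through ice": 1+3+1+1 = 6
Line 3: "through three moon": 1+1+1 = 3
Total: 5 + 6 + 3 = 14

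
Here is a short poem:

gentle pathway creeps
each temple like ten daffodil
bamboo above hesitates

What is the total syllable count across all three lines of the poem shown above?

Line 1: "gentle pathway creeps": 2+2+1 = 5
Line 2: "each temple like ten daffodil": 1+2+1+1+3 = 8
Line 3: "bamboo above hesitates": 2+2+3 = 7
Total: 5 + 8 + 7 = 20

20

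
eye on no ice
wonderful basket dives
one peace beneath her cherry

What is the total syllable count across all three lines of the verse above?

Line 1: eye(1) + on(1) + no(1) + ice(1) = 4
Line 2: wonderful(3) + basket(2) + dives(1) = 6
Line 3: one(1) + peace(1) + beneath(2) + her(1) + cherry(2) = 7
Total: 4 + 6 + 7 = 17

17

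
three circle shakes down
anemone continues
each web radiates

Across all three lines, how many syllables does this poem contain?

17

Line 1: three (1), circle (2), shakes (1), down (1) → 5
Line 2: anemone (4), continues (3) → 7
Line 3: each (1), web (1), radiates (3) → 5
Total: 5 + 7 + 5 = 17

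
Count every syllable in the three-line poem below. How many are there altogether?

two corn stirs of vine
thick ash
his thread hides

Line 1: two(1) + corn(1) + stirs(1) + of(1) + vine(1) = 5
Line 2: thick(1) + ash(1) = 2
Line 3: his(1) + thread(1) + hides(1) = 3
Total: 5 + 2 + 3 = 10

10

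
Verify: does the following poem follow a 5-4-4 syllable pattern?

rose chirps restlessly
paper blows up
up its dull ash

Yes

Line 1: rose(1) + chirps(1) + restlessly(3) = 5 ✓
Line 2: paper(2) + blows(1) + up(1) = 4 ✓
Line 3: up(1) + its(1) + dull(1) + ash(1) = 4 ✓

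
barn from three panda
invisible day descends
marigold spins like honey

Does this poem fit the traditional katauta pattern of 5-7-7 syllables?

Line 1: barn (1), from (1), three (1), panda (2) → 5 ✓
Line 2: invisible (4), day (1), descends (2) → 7 ✓
Line 3: marigold (3), spins (1), like (1), honey (2) → 7 ✓

Yes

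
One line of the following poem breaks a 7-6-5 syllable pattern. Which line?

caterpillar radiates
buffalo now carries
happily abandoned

Line 1: caterpillar (4), radiates (3) → 7 ✓
Line 2: buffalo (3), now (1), carries (2) → 6 ✓
Line 3: happily (3), abandoned (3) → 6 (expected 5)

Line 3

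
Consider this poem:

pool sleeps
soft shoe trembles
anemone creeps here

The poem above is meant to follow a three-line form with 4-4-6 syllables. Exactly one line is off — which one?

Line 1

Line 1: "pool sleeps": 1+1 = 2 (expected 4)
Line 2: "soft shoe trembles": 1+1+2 = 4 ✓
Line 3: "anemone creeps here": 4+1+1 = 6 ✓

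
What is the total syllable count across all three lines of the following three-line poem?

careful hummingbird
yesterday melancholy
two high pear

Line 1: careful (2), hummingbird (3) → 5
Line 2: yesterday (3), melancholy (4) → 7
Line 3: two (1), high (1), pear (1) → 3
Total: 5 + 7 + 3 = 15

15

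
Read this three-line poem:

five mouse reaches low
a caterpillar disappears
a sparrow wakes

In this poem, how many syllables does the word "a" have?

"a" has 1 syllable.

1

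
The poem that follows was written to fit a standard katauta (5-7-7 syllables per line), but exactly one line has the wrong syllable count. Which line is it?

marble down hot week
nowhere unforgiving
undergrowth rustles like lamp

Line 2

Line 1: "marble down hot week": 2+1+1+1 = 5 ✓
Line 2: "nowhere unforgiving": 2+4 = 6 (expected 7)
Line 3: "undergrowth rustles like lamp": 3+2+1+1 = 7 ✓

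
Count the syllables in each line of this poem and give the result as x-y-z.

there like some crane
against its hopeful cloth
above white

Line 1: there (1), like (1), some (1), crane (1) → 4
Line 2: against (2), its (1), hopeful (2), cloth (1) → 6
Line 3: above (2), white (1) → 3

4-6-3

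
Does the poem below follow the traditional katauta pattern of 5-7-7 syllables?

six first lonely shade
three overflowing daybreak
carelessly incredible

Yes

Line 1: six (1), first (1), lonely (2), shade (1) → 5 ✓
Line 2: three (1), overflowing (4), daybreak (2) → 7 ✓
Line 3: carelessly (3), incredible (4) → 7 ✓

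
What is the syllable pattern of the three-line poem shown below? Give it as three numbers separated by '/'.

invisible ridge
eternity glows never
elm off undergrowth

Line 1: "invisible ridge": 4+1 = 5
Line 2: "eternity glows never": 4+1+2 = 7
Line 3: "elm off undergrowth": 1+1+3 = 5

5/7/5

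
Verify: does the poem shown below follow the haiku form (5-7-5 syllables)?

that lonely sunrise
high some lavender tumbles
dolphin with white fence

Line 1: that (1), lonely (2), sunrise (2) → 5 ✓
Line 2: high (1), some (1), lavender (3), tumbles (2) → 7 ✓
Line 3: dolphin (2), with (1), white (1), fence (1) → 5 ✓

Yes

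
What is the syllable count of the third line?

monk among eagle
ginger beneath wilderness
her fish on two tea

5

The third line: her(1) + fish(1) + on(1) + two(1) + tea(1) = 5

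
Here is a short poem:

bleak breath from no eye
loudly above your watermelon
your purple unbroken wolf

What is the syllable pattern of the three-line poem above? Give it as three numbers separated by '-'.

Line 1: bleak(1) + breath(1) + from(1) + no(1) + eye(1) = 5
Line 2: loudly(2) + above(2) + your(1) + watermelon(4) = 9
Line 3: your(1) + purple(2) + unbroken(3) + wolf(1) = 7

5-9-7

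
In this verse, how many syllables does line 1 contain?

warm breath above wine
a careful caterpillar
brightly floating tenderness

5

Line 1: warm (1), breath (1), above (2), wine (1) → 5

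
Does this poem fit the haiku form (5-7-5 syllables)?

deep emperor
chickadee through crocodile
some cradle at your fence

No

Line 1: deep(1) + emperor(3) = 4 (expected 5)
Line 2: chickadee(3) + through(1) + crocodile(3) = 7 ✓
Line 3: some(1) + cradle(2) + at(1) + your(1) + fence(1) = 6 (expected 5)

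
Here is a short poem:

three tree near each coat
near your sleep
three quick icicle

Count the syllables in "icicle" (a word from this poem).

"icicle" has 3 syllables.

3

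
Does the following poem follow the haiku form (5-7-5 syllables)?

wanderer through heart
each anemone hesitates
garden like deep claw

No

Line 1: wanderer(3) + through(1) + heart(1) = 5 ✓
Line 2: each(1) + anemone(4) + hesitates(3) = 8 (expected 7)
Line 3: garden(2) + like(1) + deep(1) + claw(1) = 5 ✓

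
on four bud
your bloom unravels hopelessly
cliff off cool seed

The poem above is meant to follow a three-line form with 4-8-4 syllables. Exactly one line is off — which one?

The first line

Line 1: on(1) + four(1) + bud(1) = 3 (expected 4)
Line 2: your(1) + bloom(1) + unravels(3) + hopelessly(3) = 8 ✓
Line 3: cliff(1) + off(1) + cool(1) + seed(1) = 4 ✓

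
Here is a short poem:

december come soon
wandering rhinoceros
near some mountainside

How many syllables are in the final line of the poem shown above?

5

The final line: near (1), some (1), mountainside (3) → 5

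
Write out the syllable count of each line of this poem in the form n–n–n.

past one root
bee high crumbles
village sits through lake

3–4–5

Line 1: past (1), one (1), root (1) → 3
Line 2: bee (1), high (1), crumbles (2) → 4
Line 3: village (2), sits (1), through (1), lake (1) → 5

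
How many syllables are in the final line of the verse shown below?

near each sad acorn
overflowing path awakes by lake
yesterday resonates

6

The final line: yesterday (3), resonates (3) → 6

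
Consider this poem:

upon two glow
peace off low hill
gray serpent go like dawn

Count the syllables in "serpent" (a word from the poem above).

2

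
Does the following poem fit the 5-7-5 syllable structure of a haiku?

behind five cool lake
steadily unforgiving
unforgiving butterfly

No

Line 1: "behind five cool lake": 2+1+1+1 = 5 ✓
Line 2: "steadily unforgiving": 3+4 = 7 ✓
Line 3: "unforgiving butterfly": 4+3 = 7 (expected 5)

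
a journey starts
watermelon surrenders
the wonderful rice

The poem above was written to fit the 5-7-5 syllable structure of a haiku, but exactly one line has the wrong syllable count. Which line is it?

Line 1: a (1), journey (2), starts (1) → 4 (expected 5)
Line 2: watermelon (4), surrenders (3) → 7 ✓
Line 3: the (1), wonderful (3), rice (1) → 5 ✓

The first line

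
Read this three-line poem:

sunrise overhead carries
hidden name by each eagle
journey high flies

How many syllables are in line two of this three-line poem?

Line two: hidden (2), name (1), by (1), each (1), eagle (2) → 7

7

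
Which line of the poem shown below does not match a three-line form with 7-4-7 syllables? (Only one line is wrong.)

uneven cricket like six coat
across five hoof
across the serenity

The first line

Line 1: "uneven cricket like six coat": 3+2+1+1+1 = 8 (expected 7)
Line 2: "across five hoof": 2+1+1 = 4 ✓
Line 3: "across the serenity": 2+1+4 = 7 ✓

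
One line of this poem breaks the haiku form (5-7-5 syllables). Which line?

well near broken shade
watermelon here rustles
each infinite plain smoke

The third line

Line 1: well(1) + near(1) + broken(2) + shade(1) = 5 ✓
Line 2: watermelon(4) + here(1) + rustles(2) = 7 ✓
Line 3: each(1) + infinite(3) + plain(1) + smoke(1) = 6 (expected 5)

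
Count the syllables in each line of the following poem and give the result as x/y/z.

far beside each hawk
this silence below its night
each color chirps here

5/7/5

Line 1: "far beside each hawk": 1+2+1+1 = 5
Line 2: "this silence below its night": 1+2+2+1+1 = 7
Line 3: "each color chirps here": 1+2+1+1 = 5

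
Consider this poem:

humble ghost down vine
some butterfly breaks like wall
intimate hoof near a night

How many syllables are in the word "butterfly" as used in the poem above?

"butterfly" has 3 syllables.

3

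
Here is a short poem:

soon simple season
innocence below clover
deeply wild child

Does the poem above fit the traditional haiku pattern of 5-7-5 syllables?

Line 1: "soon simple season": 1+2+2 = 5 ✓
Line 2: "innocence below clover": 3+2+2 = 7 ✓
Line 3: "deeply wild child": 2+1+1 = 4 (expected 5)

No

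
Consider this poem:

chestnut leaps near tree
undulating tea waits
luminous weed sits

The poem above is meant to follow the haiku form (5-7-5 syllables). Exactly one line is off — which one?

Line 2

Line 1: chestnut(2) + leaps(1) + near(1) + tree(1) = 5 ✓
Line 2: undulating(4) + tea(1) + waits(1) = 6 (expected 7)
Line 3: luminous(3) + weed(1) + sits(1) = 5 ✓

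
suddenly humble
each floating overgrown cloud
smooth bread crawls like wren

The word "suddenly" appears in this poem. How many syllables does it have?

3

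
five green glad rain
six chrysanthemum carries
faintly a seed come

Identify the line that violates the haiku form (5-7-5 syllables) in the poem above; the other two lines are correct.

Line 1

Line 1: five (1), green (1), glad (1), rain (1) → 4 (expected 5)
Line 2: six (1), chrysanthemum (4), carries (2) → 7 ✓
Line 3: faintly (2), a (1), seed (1), come (1) → 5 ✓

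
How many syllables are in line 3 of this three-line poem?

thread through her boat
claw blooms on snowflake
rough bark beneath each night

6

Line 3: "rough bark beneath each night": 1+1+2+1+1 = 6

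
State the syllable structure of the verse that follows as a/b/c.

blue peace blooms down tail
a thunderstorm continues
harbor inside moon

5/7/5

Line 1: "blue peace blooms down tail": 1+1+1+1+1 = 5
Line 2: "a thunderstorm continues": 1+3+3 = 7
Line 3: "harbor inside moon": 2+2+1 = 5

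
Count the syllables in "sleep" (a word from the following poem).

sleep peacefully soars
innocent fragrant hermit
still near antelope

1

"sleep" has 1 syllable.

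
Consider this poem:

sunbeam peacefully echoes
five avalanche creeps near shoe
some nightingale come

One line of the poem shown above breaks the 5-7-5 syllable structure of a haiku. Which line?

Line 1: sunbeam(2) + peacefully(3) + echoes(2) = 7 (expected 5)
Line 2: five(1) + avalanche(3) + creeps(1) + near(1) + shoe(1) = 7 ✓
Line 3: some(1) + nightingale(3) + come(1) = 5 ✓

The first line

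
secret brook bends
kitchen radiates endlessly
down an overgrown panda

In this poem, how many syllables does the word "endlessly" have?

3

"endlessly" has 3 syllables.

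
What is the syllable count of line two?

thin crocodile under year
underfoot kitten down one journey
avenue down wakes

Line two: "underfoot kitten down one journey": 3+2+1+1+2 = 9

9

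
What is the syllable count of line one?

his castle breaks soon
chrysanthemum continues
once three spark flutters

5

Line one: "his castle breaks soon": 1+2+1+1 = 5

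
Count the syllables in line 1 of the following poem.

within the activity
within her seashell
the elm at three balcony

7

Line 1: within (2), the (1), activity (4) → 7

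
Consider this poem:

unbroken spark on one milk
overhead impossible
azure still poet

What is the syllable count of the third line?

The third line: azure(2) + still(1) + poet(2) = 5

5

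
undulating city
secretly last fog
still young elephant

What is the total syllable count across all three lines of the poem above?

16

Line 1: undulating(4) + city(2) = 6
Line 2: secretly(3) + last(1) + fog(1) = 5
Line 3: still(1) + young(1) + elephant(3) = 5
Total: 6 + 5 + 5 = 16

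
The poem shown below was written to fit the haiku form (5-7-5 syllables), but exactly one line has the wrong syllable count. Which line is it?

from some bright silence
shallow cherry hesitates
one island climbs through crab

Line 3

Line 1: from (1), some (1), bright (1), silence (2) → 5 ✓
Line 2: shallow (2), cherry (2), hesitates (3) → 7 ✓
Line 3: one (1), island (2), climbs (1), through (1), crab (1) → 6 (expected 5)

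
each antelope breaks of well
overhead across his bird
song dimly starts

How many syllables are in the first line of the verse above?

The first line: each(1) + antelope(3) + breaks(1) + of(1) + well(1) = 7

7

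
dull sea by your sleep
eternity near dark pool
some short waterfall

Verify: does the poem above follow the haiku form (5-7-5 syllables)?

Yes

Line 1: dull(1) + sea(1) + by(1) + your(1) + sleep(1) = 5 ✓
Line 2: eternity(4) + near(1) + dark(1) + pool(1) = 7 ✓
Line 3: some(1) + short(1) + waterfall(3) = 5 ✓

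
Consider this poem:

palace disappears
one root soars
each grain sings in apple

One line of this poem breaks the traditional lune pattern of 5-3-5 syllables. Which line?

The third line

Line 1: palace (2), disappears (3) → 5 ✓
Line 2: one (1), root (1), soars (1) → 3 ✓
Line 3: each (1), grain (1), sings (1), in (1), apple (2) → 6 (expected 5)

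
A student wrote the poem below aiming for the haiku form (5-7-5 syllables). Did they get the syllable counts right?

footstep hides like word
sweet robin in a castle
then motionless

Line 1: "footstep hides like word": 2+1+1+1 = 5 ✓
Line 2: "sweet robin in a castle": 1+2+1+1+2 = 7 ✓
Line 3: "then motionless": 1+3 = 4 (expected 5)

No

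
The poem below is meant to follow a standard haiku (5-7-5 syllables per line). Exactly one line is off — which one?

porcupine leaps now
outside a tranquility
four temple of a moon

The third line

Line 1: "porcupine leaps now": 3+1+1 = 5 ✓
Line 2: "outside a tranquility": 2+1+4 = 7 ✓
Line 3: "four temple of a moon": 1+2+1+1+1 = 6 (expected 5)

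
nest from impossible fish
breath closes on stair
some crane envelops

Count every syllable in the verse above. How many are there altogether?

17

Line 1: "nest from impossible fish": 1+1+4+1 = 7
Line 2: "breath closes on stair": 1+2+1+1 = 5
Line 3: "some crane envelops": 1+1+3 = 5
Total: 7 + 5 + 5 = 17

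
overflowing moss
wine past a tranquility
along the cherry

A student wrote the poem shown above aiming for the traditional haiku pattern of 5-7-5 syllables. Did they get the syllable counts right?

Yes

Line 1: overflowing (4), moss (1) → 5 ✓
Line 2: wine (1), past (1), a (1), tranquility (4) → 7 ✓
Line 3: along (2), the (1), cherry (2) → 5 ✓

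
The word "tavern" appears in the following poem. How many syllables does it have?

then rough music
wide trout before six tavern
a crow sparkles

2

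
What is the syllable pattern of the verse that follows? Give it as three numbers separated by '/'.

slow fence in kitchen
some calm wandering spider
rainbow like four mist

Line 1: slow(1) + fence(1) + in(1) + kitchen(2) = 5
Line 2: some(1) + calm(1) + wandering(3) + spider(2) = 7
Line 3: rainbow(2) + like(1) + four(1) + mist(1) = 5

5/7/5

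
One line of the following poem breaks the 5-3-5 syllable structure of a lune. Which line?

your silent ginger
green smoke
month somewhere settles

Line 2

Line 1: "your silent ginger": 1+2+2 = 5 ✓
Line 2: "green smoke": 1+1 = 2 (expected 3)
Line 3: "month somewhere settles": 1+2+2 = 5 ✓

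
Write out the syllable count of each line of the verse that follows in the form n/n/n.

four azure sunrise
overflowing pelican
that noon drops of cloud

5/7/5

Line 1: four (1), azure (2), sunrise (2) → 5
Line 2: overflowing (4), pelican (3) → 7
Line 3: that (1), noon (1), drops (1), of (1), cloud (1) → 5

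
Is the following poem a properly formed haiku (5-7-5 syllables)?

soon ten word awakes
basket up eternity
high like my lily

Yes

Line 1: "soon ten word awakes": 1+1+1+2 = 5 ✓
Line 2: "basket up eternity": 2+1+4 = 7 ✓
Line 3: "high like my lily": 1+1+1+2 = 5 ✓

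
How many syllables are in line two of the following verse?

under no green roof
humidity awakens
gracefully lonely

Line two: humidity (4), awakens (3) → 7

7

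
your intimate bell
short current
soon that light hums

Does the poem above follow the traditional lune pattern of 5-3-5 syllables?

No

Line 1: your(1) + intimate(3) + bell(1) = 5 ✓
Line 2: short(1) + current(2) = 3 ✓
Line 3: soon(1) + that(1) + light(1) + hums(1) = 4 (expected 5)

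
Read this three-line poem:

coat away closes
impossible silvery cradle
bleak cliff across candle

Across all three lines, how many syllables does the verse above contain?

Line 1: "coat away closes": 1+2+2 = 5
Line 2: "impossible silvery cradle": 4+3+2 = 9
Line 3: "bleak cliff across candle": 1+1+2+2 = 6
Total: 5 + 9 + 6 = 20

20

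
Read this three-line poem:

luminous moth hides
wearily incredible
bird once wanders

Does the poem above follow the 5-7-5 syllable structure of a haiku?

No

Line 1: luminous (3), moth (1), hides (1) → 5 ✓
Line 2: wearily (3), incredible (4) → 7 ✓
Line 3: bird (1), once (1), wanders (2) → 4 (expected 5)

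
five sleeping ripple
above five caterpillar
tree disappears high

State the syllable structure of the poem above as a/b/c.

Line 1: five (1), sleeping (2), ripple (2) → 5
Line 2: above (2), five (1), caterpillar (4) → 7
Line 3: tree (1), disappears (3), high (1) → 5

5/7/5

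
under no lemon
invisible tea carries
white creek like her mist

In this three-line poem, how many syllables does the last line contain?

5

The last line: white (1), creek (1), like (1), her (1), mist (1) → 5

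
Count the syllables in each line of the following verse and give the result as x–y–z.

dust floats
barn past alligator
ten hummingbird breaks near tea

2–6–7

Line 1: "dust floats": 1+1 = 2
Line 2: "barn past alligator": 1+1+4 = 6
Line 3: "ten hummingbird breaks near tea": 1+3+1+1+1 = 7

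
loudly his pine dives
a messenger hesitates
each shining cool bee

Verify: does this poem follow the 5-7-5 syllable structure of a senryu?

Yes

Line 1: loudly(2) + his(1) + pine(1) + dives(1) = 5 ✓
Line 2: a(1) + messenger(3) + hesitates(3) = 7 ✓
Line 3: each(1) + shining(2) + cool(1) + bee(1) = 5 ✓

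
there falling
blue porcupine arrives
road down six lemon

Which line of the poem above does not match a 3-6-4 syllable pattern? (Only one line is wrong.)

The third line

Line 1: "there falling": 1+2 = 3 ✓
Line 2: "blue porcupine arrives": 1+3+2 = 6 ✓
Line 3: "road down six lemon": 1+1+1+2 = 5 (expected 4)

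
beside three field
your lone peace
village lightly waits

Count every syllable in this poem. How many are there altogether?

12

Line 1: beside(2) + three(1) + field(1) = 4
Line 2: your(1) + lone(1) + peace(1) = 3
Line 3: village(2) + lightly(2) + waits(1) = 5
Total: 4 + 3 + 5 = 12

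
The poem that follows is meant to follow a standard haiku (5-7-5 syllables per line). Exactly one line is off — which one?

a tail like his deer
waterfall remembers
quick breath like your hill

Line 1: "a tail like his deer": 1+1+1+1+1 = 5 ✓
Line 2: "waterfall remembers": 3+3 = 6 (expected 7)
Line 3: "quick breath like your hill": 1+1+1+1+1 = 5 ✓

Line 2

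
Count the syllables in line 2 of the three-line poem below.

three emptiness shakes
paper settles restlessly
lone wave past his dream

7

Line 2: paper(2) + settles(2) + restlessly(3) = 7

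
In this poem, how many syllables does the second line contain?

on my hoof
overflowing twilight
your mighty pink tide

6

The second line: overflowing (4), twilight (2) → 6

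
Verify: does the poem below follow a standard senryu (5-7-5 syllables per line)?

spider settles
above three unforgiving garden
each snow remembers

Line 1: "spider settles": 2+2 = 4 (expected 5)
Line 2: "above three unforgiving garden": 2+1+4+2 = 9 (expected 7)
Line 3: "each snow remembers": 1+1+3 = 5 ✓

No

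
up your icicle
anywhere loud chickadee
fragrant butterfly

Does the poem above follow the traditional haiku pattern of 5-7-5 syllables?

Line 1: up(1) + your(1) + icicle(3) = 5 ✓
Line 2: anywhere(3) + loud(1) + chickadee(3) = 7 ✓
Line 3: fragrant(2) + butterfly(3) = 5 ✓

Yes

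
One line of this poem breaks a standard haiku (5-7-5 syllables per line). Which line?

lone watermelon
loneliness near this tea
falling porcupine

The second line

Line 1: lone (1), watermelon (4) → 5 ✓
Line 2: loneliness (3), near (1), this (1), tea (1) → 6 (expected 7)
Line 3: falling (2), porcupine (3) → 5 ✓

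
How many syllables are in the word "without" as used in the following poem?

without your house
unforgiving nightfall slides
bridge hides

2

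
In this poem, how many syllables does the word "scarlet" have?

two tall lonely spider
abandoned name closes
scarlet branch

2

"scarlet" has 2 syllables.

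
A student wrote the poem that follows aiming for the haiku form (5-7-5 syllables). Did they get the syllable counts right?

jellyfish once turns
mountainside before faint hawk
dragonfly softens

Line 1: jellyfish (3), once (1), turns (1) → 5 ✓
Line 2: mountainside (3), before (2), faint (1), hawk (1) → 7 ✓
Line 3: dragonfly (3), softens (2) → 5 ✓

Yes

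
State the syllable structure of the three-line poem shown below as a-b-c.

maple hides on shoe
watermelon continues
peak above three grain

Line 1: maple(2) + hides(1) + on(1) + shoe(1) = 5
Line 2: watermelon(4) + continues(3) = 7
Line 3: peak(1) + above(2) + three(1) + grain(1) = 5

5-7-5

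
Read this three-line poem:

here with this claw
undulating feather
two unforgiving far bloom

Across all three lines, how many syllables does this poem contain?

Line 1: "here with this claw": 1+1+1+1 = 4
Line 2: "undulating feather": 4+2 = 6
Line 3: "two unforgiving far bloom": 1+4+1+1 = 7
Total: 4 + 6 + 7 = 17

17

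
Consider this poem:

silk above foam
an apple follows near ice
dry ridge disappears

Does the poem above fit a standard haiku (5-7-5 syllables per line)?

Line 1: "silk above foam": 1+2+1 = 4 (expected 5)
Line 2: "an apple follows near ice": 1+2+2+1+1 = 7 ✓
Line 3: "dry ridge disappears": 1+1+3 = 5 ✓

No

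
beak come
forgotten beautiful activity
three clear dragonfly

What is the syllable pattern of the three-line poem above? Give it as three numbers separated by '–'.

Line 1: beak (1), come (1) → 2
Line 2: forgotten (3), beautiful (3), activity (4) → 10
Line 3: three (1), clear (1), dragonfly (3) → 5

2–10–5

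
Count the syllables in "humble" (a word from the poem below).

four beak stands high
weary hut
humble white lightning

2

"humble" has 2 syllables.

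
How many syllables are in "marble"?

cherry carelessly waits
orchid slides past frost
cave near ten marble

"marble" has 2 syllables.

2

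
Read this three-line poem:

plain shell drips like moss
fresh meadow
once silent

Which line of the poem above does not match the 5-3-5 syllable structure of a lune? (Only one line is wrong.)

Line 1: plain(1) + shell(1) + drips(1) + like(1) + moss(1) = 5 ✓
Line 2: fresh(1) + meadow(2) = 3 ✓
Line 3: once(1) + silent(2) = 3 (expected 5)

The third line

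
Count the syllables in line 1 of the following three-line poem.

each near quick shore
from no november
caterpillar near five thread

4

Line 1: each(1) + near(1) + quick(1) + shore(1) = 4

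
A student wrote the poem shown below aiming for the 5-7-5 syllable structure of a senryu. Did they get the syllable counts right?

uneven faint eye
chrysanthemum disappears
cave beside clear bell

Line 1: uneven(3) + faint(1) + eye(1) = 5 ✓
Line 2: chrysanthemum(4) + disappears(3) = 7 ✓
Line 3: cave(1) + beside(2) + clear(1) + bell(1) = 5 ✓

Yes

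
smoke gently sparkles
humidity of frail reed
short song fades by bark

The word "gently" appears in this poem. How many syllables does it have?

2

"gently" has 2 syllables.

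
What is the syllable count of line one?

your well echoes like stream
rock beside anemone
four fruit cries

6

Line one: "your well echoes like stream": 1+1+2+1+1 = 6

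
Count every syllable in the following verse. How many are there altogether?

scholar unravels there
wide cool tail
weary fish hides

13

Line 1: scholar(2) + unravels(3) + there(1) = 6
Line 2: wide(1) + cool(1) + tail(1) = 3
Line 3: weary(2) + fish(1) + hides(1) = 4
Total: 6 + 3 + 4 = 13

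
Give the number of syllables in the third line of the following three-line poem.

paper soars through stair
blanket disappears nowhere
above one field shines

5

The third line: above (2), one (1), field (1), shines (1) → 5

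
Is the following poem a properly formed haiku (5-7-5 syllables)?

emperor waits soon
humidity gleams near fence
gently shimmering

Line 1: "emperor waits soon": 3+1+1 = 5 ✓
Line 2: "humidity gleams near fence": 4+1+1+1 = 7 ✓
Line 3: "gently shimmering": 2+3 = 5 ✓

Yes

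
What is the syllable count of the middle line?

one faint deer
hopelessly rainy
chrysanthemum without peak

The middle line: "hopelessly rainy": 3+2 = 5

5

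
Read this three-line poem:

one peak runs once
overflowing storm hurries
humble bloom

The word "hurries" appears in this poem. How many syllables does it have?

2

"hurries" has 2 syllables.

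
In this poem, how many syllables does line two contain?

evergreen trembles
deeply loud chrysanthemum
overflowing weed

7

Line two: deeply(2) + loud(1) + chrysanthemum(4) = 7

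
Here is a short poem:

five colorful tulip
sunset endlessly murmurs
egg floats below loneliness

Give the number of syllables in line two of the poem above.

7

Line two: sunset (2), endlessly (3), murmurs (2) → 7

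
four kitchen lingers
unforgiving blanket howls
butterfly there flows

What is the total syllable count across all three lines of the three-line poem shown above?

Line 1: four (1), kitchen (2), lingers (2) → 5
Line 2: unforgiving (4), blanket (2), howls (1) → 7
Line 3: butterfly (3), there (1), flows (1) → 5
Total: 5 + 7 + 5 = 17

17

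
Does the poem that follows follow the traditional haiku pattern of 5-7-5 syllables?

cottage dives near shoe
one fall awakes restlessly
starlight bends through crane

Line 1: cottage (2), dives (1), near (1), shoe (1) → 5 ✓
Line 2: one (1), fall (1), awakes (2), restlessly (3) → 7 ✓
Line 3: starlight (2), bends (1), through (1), crane (1) → 5 ✓

Yes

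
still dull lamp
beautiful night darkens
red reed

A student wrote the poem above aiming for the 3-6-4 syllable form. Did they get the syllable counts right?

Line 1: still (1), dull (1), lamp (1) → 3 ✓
Line 2: beautiful (3), night (1), darkens (2) → 6 ✓
Line 3: red (1), reed (1) → 2 (expected 4)

No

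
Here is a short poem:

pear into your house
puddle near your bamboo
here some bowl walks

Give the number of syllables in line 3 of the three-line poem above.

Line 3: here(1) + some(1) + bowl(1) + walks(1) = 4

4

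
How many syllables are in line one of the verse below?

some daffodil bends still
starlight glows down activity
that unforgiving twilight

6

Line one: "some daffodil bends still": 1+3+1+1 = 6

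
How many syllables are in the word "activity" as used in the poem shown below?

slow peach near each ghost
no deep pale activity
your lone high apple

4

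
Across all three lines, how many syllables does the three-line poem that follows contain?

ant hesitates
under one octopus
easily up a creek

Line 1: ant (1), hesitates (3) → 4
Line 2: under (2), one (1), octopus (3) → 6
Line 3: easily (3), up (1), a (1), creek (1) → 6
Total: 4 + 6 + 6 = 16

16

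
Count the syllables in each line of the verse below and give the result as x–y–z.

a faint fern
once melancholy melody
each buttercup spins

Line 1: "a faint fern": 1+1+1 = 3
Line 2: "once melancholy melody": 1+4+3 = 8
Line 3: "each buttercup spins": 1+3+1 = 5

3–8–5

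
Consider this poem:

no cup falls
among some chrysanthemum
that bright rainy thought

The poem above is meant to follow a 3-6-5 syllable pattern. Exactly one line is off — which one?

The second line

Line 1: "no cup falls": 1+1+1 = 3 ✓
Line 2: "among some chrysanthemum": 2+1+4 = 7 (expected 6)
Line 3: "that bright rainy thought": 1+1+2+1 = 5 ✓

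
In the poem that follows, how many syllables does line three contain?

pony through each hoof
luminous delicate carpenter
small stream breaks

Line three: small (1), stream (1), breaks (1) → 3

3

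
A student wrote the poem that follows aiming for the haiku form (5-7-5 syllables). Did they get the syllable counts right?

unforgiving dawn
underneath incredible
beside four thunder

Yes

Line 1: unforgiving (4), dawn (1) → 5 ✓
Line 2: underneath (3), incredible (4) → 7 ✓
Line 3: beside (2), four (1), thunder (2) → 5 ✓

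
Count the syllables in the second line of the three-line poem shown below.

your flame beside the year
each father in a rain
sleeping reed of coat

The second line: each (1), father (2), in (1), a (1), rain (1) → 6

6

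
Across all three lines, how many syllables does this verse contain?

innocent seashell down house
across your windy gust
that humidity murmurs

Line 1: "innocent seashell down house": 3+2+1+1 = 7
Line 2: "across your windy gust": 2+1+2+1 = 6
Line 3: "that humidity murmurs": 1+4+2 = 7
Total: 7 + 6 + 7 = 20

20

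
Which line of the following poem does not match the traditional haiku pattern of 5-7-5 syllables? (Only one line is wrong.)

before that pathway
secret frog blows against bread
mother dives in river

Line 1: before (2), that (1), pathway (2) → 5 ✓
Line 2: secret (2), frog (1), blows (1), against (2), bread (1) → 7 ✓
Line 3: mother (2), dives (1), in (1), river (2) → 6 (expected 5)

The third line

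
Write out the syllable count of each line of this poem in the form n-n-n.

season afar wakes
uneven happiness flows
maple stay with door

5-7-5

Line 1: season (2), afar (2), wakes (1) → 5
Line 2: uneven (3), happiness (3), flows (1) → 7
Line 3: maple (2), stay (1), with (1), door (1) → 5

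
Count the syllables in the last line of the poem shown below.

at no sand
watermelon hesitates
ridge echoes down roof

The last line: "ridge echoes down roof": 1+2+1+1 = 5

5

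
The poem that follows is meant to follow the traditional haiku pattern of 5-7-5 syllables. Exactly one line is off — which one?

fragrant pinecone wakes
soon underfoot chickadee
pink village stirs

Line 3

Line 1: fragrant (2), pinecone (2), wakes (1) → 5 ✓
Line 2: soon (1), underfoot (3), chickadee (3) → 7 ✓
Line 3: pink (1), village (2), stirs (1) → 4 (expected 5)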